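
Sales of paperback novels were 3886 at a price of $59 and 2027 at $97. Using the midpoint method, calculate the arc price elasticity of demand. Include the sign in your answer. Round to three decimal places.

ΔQ = 2027 − 3886 = -1859; ΔP = 97 − 59 = 38.
Midpoints: P̄ = 78.00, Q̄ = 2956.5.
ε = (ΔQ/ΔP)(P̄/Q̄) = (-1859/38)(78.00/2956.5).

-1.291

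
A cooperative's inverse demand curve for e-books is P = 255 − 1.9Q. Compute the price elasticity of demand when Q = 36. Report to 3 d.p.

-2.728

At Q = 36, P = 255 − 1.9(36) = 186.60.
dP/dQ = −1.9, so dQ/dP = 1/(−1.9) = -0.526.
ε = (dQ/dP)(P/Q) = (-0.526)(186.60/36).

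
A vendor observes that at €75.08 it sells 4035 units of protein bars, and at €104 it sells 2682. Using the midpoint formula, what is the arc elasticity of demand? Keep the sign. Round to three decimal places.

-1.247

ΔQ = 2682 − 4035 = -1353; ΔP = 104 − 75.08 = 28.92.
Midpoints: P̄ = 89.54, Q̄ = 3358.5.
ε = (ΔQ/ΔP)(P̄/Q̄) = (-1353/28.92)(89.54/3358.5).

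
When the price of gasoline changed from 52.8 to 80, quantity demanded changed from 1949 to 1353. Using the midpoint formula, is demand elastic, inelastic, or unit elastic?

inelastic

Arc ε ≈ -0.881.
|ε| = 0.88 < 1.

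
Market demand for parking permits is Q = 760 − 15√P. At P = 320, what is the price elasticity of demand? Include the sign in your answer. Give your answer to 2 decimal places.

At P = 320, Q = 491.672.
dQ/dP = −15/(2√P) = -0.419.
ε = (dQ/dP)(P/Q) = (-0.419)(320/491.672).

-0.27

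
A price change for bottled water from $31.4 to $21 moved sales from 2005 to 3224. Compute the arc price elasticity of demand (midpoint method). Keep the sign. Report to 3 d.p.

ΔQ = 3224 − 2005 = 1219; ΔP = 21 − 31.4 = -10.4.
Midpoints: P̄ = 26.20, Q̄ = 2614.5.
ε = (ΔQ/ΔP)(P̄/Q̄) = (1219/-10.4)(26.20/2614.5).

-1.175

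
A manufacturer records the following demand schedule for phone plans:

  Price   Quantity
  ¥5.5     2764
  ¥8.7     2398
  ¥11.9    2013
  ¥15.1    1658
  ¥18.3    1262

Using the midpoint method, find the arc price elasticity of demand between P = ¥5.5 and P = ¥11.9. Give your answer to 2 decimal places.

-0.43

At P = 5.5, Q = 2764; at P = 11.9, Q = 2013.
ΔQ = -751, ΔP = 6.4. Midpoints: P̄ = 8.70, Q̄ = 2388.5.
ε = (ΔQ/ΔP)(P̄/Q̄) = (-751/6.4)(8.70/2388.5).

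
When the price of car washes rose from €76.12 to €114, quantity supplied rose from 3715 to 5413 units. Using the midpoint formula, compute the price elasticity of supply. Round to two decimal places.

ΔQ = 5413 − 3715 = 1698; ΔP = 114 − 76.12 = 37.88.
Midpoints: P̄ = 95.06, Q̄ = 4564.0.
ε_s = (ΔQ/ΔP)(P̄/Q̄) = (1698/37.88)(95.06/4564.0).

0.93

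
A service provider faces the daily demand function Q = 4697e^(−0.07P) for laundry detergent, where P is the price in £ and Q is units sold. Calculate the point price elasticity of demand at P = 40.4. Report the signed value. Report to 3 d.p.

At P = 40.4, Q = 277.738.
dQ/dP = −0.07·4697e^(−0.07P) = −0.07Q = -19.442.
ε = (dQ/dP)(P/Q) = (-19.442)(40.4/277.738).

-2.828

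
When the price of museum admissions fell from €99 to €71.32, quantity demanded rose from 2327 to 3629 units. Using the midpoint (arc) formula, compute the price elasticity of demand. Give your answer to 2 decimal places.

ΔQ = 3629 − 2327 = 1302; ΔP = 71.32 − 99 = -27.68.
Midpoints: P̄ = 85.16, Q̄ = 2978.0.
ε = (ΔQ/ΔP)(P̄/Q̄) = (1302/-27.68)(85.16/2978.0).

-1.35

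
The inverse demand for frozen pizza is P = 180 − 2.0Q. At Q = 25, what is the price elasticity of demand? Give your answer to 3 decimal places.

-2.600

At Q = 25, P = 180 − 2.0(25) = 130.00.
dP/dQ = −2.0, so dQ/dP = 1/(−2.0) = -0.500.
ε = (dQ/dP)(P/Q) = (-0.500)(130.00/25).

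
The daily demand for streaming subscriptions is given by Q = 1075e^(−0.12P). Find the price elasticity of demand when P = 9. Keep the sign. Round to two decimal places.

At P = 9, Q = 365.065.
dQ/dP = −0.12·1075e^(−0.12P) = −0.12Q = -43.808.
ε = (dQ/dP)(P/Q) = (-43.808)(9/365.065).

-1.08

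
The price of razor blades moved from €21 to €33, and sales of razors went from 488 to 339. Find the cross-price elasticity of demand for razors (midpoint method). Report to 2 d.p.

-0.81

ΔQ_x = 339 − 488 = -149; ΔP_y = 33 − 21 = 12.
Midpoints: P̄_y = 27.00, Q̄_x = 413.5.
ε_xy = (ΔQ_x/ΔP_y)(P̄_y/Q̄_x) = (-149/12)(27.00/413.5).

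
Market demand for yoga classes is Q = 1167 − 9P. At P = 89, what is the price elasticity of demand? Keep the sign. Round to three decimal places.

At P = 89, Q = 366.
dQ/dP = −9.
ε = (dQ/dP)(P/Q) = (-9)(89/366).

-2.189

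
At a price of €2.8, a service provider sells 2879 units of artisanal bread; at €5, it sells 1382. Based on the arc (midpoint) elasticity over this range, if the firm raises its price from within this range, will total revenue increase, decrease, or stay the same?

Arc ε = (-1497/2.2)(3.90/2130.5) ≈ -1.246.
|ε| = 1.25 > 1, so demand is elastic. A price rise therefore reduces total revenue.

decrease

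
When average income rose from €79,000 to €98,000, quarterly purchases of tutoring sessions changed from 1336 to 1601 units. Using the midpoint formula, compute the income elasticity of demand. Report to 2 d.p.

0.84

ΔQ = 265, ΔI = 19000. Midpoints: Ī = 88,500, Q̄ = 1468.5.
ε_I = (ΔQ/ΔI)(Ī/Q̄) = (265/19000)(88500/1468.5).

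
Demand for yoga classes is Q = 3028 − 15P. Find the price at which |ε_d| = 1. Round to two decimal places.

For linear demand Q = a − bP, ε = −bP/(a − bP). |ε| = 1 when bP = a − bP, i.e. P = a/(2b).
P = 3028/(2·15) = 3028/30 = 100.9333.

100.93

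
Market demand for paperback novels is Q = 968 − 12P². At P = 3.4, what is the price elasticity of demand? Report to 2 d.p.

-0.33

At P = 3.4, Q = 829.280.
dQ/dP = −24P = -81.600.
ε = (dQ/dP)(P/Q) = (-81.600)(3.4/829.280).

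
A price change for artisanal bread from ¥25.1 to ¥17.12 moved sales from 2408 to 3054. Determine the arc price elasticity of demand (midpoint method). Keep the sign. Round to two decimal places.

ΔQ = 3054 − 2408 = 646; ΔP = 17.12 − 25.1 = -7.98.
Midpoints: P̄ = 21.11, Q̄ = 2731.0.
ε = (ΔQ/ΔP)(P̄/Q̄) = (646/-7.98)(21.11/2731.0).

-0.63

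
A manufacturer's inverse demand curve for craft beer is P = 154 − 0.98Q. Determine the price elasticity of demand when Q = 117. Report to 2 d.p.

-0.34

At Q = 117, P = 154 − 0.98(117) = 39.34.
dP/dQ = −0.98, so dQ/dP = 1/(−0.98) = -1.020.
ε = (dQ/dP)(P/Q) = (-1.020)(39.34/117).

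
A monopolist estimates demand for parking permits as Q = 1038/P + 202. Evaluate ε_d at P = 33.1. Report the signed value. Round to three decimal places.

-0.134

At P = 33.1, Q = 233.360.
dQ/dP = −1038/P² = -0.947.
ε = (dQ/dP)(P/Q) = (-0.947)(33.1/233.360).
|ε| < 1, so demand is inelastic at this price.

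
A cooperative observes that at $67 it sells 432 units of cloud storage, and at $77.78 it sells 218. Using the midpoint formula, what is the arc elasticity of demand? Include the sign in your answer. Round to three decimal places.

ΔQ = 218 − 432 = -214; ΔP = 77.78 − 67 = 10.78.
Midpoints: P̄ = 72.39, Q̄ = 325.0.
ε = (ΔQ/ΔP)(P̄/Q̄) = (-214/10.78)(72.39/325.0).

-4.422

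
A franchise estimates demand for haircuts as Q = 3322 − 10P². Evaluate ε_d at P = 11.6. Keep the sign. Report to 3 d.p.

At P = 11.6, Q = 1976.400.
dQ/dP = −20P = -232.
ε = (dQ/dP)(P/Q) = (-232)(11.6/1976.400).

-1.362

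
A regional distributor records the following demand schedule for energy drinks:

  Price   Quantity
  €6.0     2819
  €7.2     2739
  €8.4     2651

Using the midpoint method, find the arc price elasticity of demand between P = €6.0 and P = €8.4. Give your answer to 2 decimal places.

At P = 6.0, Q = 2819; at P = 8.4, Q = 2651.
ΔQ = -168, ΔP = 2.4. Midpoints: P̄ = 7.20, Q̄ = 2735.0.
ε = (ΔQ/ΔP)(P̄/Q̄) = (-168/2.4)(7.20/2735.0).

-0.18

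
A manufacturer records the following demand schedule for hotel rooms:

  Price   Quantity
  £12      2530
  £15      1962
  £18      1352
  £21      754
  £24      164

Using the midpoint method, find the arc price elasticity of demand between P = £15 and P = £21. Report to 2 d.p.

-2.67

At P = 15, Q = 1962; at P = 21, Q = 754.
ΔQ = -1208, ΔP = 6. Midpoints: P̄ = 18.00, Q̄ = 1358.0.
ε = (ΔQ/ΔP)(P̄/Q̄) = (-1208/6)(18.00/1358.0).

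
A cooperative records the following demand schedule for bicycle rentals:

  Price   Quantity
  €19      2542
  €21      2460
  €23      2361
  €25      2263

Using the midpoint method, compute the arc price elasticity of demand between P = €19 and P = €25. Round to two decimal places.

-0.43

At P = 19, Q = 2542; at P = 25, Q = 2263.
ΔQ = -279, ΔP = 6. Midpoints: P̄ = 22.00, Q̄ = 2402.5.
ε = (ΔQ/ΔP)(P̄/Q̄) = (-279/6)(22.00/2402.5).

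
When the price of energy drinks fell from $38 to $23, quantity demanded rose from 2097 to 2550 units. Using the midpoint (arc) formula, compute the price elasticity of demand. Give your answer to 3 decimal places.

ΔQ = 2550 − 2097 = 453; ΔP = 23 − 38 = -15.
Midpoints: P̄ = 30.50, Q̄ = 2323.5.
ε = (ΔQ/ΔP)(P̄/Q̄) = (453/-15)(30.50/2323.5).

-0.396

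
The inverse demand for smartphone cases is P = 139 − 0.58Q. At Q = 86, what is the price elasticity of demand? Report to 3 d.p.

At Q = 86, P = 139 − 0.58(86) = 89.12.
dP/dQ = −0.58, so dQ/dP = 1/(−0.58) = -1.724.
ε = (dQ/dP)(P/Q) = (-1.724)(89.12/86).

-1.787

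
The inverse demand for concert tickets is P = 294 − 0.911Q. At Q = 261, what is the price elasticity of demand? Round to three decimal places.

-0.236

At Q = 261, P = 294 − 0.911(261) = 56.23.
dP/dQ = −0.911, so dQ/dP = 1/(−0.911) = -1.098.
ε = (dQ/dP)(P/Q) = (-1.098)(56.23/261).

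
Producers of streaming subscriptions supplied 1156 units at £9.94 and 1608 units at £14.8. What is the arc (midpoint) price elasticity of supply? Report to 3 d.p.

ΔQ = 1608 − 1156 = 452; ΔP = 14.8 − 9.94 = 4.86.
Midpoints: P̄ = 12.37, Q̄ = 1382.0.
ε_s = (ΔQ/ΔP)(P̄/Q̄) = (452/4.86)(12.37/1382.0).

0.832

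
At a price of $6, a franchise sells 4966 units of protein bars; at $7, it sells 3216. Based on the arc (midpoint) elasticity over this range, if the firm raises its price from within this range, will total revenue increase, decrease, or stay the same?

Arc ε = (-1750/1)(6.50/4091.0) ≈ -2.780.
|ε| = 2.78 > 1, so demand is elastic. A price rise therefore reduces total revenue.

decrease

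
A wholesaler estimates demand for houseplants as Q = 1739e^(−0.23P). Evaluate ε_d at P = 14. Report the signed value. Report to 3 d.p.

-3.220

At P = 14, Q = 69.482.
dQ/dP = −0.23·1739e^(−0.23P) = −0.23Q = -15.981.
ε = (dQ/dP)(P/Q) = (-15.981)(14/69.482).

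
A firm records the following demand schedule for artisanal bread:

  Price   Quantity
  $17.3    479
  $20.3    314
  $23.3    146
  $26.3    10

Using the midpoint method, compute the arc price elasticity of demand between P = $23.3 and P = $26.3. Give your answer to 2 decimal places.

-14.41

At P = 23.3, Q = 146; at P = 26.3, Q = 10.
ΔQ = -136, ΔP = 3.0. Midpoints: P̄ = 24.80, Q̄ = 78.0.
ε = (ΔQ/ΔP)(P̄/Q̄) = (-136/3.0)(24.80/78.0).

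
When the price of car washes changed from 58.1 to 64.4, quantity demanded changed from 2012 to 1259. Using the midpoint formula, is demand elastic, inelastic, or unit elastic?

elastic

Arc ε ≈ -4.476.
|ε| = 4.48 > 1.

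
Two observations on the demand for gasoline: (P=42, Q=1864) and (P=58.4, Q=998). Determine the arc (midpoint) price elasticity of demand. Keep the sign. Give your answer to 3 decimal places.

-1.852

ΔQ = 998 − 1864 = -866; ΔP = 58.4 − 42 = 16.4.
Midpoints: P̄ = 50.20, Q̄ = 1431.0.
ε = (ΔQ/ΔP)(P̄/Q̄) = (-866/16.4)(50.20/1431.0).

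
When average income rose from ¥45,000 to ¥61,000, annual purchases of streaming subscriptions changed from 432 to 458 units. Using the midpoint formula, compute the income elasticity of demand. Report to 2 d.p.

0.19

ΔQ = 26, ΔI = 16000. Midpoints: Ī = 53,000, Q̄ = 445.0.
ε_I = (ΔQ/ΔI)(Ī/Q̄) = (26/16000)(53000/445.0).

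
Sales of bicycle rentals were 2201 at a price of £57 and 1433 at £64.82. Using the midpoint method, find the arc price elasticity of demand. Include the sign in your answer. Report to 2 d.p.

ΔQ = 1433 − 2201 = -768; ΔP = 64.82 − 57 = 7.82.
Midpoints: P̄ = 60.91, Q̄ = 1817.0.
ε = (ΔQ/ΔP)(P̄/Q̄) = (-768/7.82)(60.91/1817.0).

-3.29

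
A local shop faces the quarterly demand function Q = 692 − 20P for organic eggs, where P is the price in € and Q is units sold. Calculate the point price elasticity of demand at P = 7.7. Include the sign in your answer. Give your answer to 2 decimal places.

At P = 7.7, Q = 538.
dQ/dP = −20.
ε = (dQ/dP)(P/Q) = (-20)(7.7/538).

-0.29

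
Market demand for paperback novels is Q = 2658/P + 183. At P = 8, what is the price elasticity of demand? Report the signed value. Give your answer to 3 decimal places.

-0.645

At P = 8, Q = 515.250.
dQ/dP = −2658/P² = -41.531.
ε = (dQ/dP)(P/Q) = (-41.531)(8/515.250).
|ε| < 1, so demand is inelastic at this price.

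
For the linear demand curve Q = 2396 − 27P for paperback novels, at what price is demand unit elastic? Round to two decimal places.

For linear demand Q = a − bP, ε = −bP/(a − bP). |ε| = 1 when bP = a − bP, i.e. P = a/(2b).
P = 2396/(2·27) = 2396/54 = 44.3704.

44.37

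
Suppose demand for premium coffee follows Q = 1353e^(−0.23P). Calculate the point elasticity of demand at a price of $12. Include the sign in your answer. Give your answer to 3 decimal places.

At P = 12, Q = 85.634.
dQ/dP = −0.23·1353e^(−0.23P) = −0.23Q = -19.696.
ε = (dQ/dP)(P/Q) = (-19.696)(12/85.634).

-2.760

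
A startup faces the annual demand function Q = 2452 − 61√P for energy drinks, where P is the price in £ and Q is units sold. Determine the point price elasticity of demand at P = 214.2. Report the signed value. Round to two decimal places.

At P = 214.2, Q = 1559.230.
dQ/dP = −61/(2√P) = -2.084.
ε = (dQ/dP)(P/Q) = (-2.084)(214.2/1559.230).
|ε| < 1, so demand is inelastic at this price.

-0.29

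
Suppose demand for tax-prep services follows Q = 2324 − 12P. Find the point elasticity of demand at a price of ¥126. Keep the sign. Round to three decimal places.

-1.862

At P = 126, Q = 812.
dQ/dP = −12.
ε = (dQ/dP)(P/Q) = (-12)(126/812).
|ε| > 1, so demand is elastic at this price.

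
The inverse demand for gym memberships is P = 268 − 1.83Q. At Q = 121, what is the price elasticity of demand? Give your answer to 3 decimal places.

At Q = 121, P = 268 − 1.83(121) = 46.57.
dP/dQ = −1.83, so dQ/dP = 1/(−1.83) = -0.546.
ε = (dQ/dP)(P/Q) = (-0.546)(46.57/121).

-0.210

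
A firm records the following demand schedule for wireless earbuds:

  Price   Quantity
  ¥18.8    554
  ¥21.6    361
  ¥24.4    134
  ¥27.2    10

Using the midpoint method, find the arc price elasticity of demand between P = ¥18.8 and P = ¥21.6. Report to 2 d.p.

-3.04

At P = 18.8, Q = 554; at P = 21.6, Q = 361.
ΔQ = -193, ΔP = 2.8. Midpoints: P̄ = 20.20, Q̄ = 457.5.
ε = (ΔQ/ΔP)(P̄/Q̄) = (-193/2.8)(20.20/457.5).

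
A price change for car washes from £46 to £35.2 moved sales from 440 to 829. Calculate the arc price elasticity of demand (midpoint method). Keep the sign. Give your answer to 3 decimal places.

ΔQ = 829 − 440 = 389; ΔP = 35.2 − 46 = -10.8.
Midpoints: P̄ = 40.60, Q̄ = 634.5.
ε = (ΔQ/ΔP)(P̄/Q̄) = (389/-10.8)(40.60/634.5).

-2.305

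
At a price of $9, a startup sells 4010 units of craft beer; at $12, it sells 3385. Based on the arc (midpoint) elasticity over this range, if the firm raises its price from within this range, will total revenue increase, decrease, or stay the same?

increase

Arc ε = (-625/3)(10.50/3697.5) ≈ -0.592.
|ε| = 0.59 < 1, so demand is inelastic. A price rise therefore raises total revenue.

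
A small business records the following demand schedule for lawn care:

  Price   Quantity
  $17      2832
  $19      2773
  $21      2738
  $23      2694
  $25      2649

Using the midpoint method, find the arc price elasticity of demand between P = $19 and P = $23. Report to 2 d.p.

-0.15

At P = 19, Q = 2773; at P = 23, Q = 2694.
ΔQ = -79, ΔP = 4. Midpoints: P̄ = 21.00, Q̄ = 2733.5.
ε = (ΔQ/ΔP)(P̄/Q̄) = (-79/4)(21.00/2733.5).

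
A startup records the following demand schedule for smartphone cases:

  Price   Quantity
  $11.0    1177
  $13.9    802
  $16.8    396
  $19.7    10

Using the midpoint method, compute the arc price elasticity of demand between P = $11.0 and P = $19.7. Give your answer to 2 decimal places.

-3.47

At P = 11.0, Q = 1177; at P = 19.7, Q = 10.
ΔQ = -1167, ΔP = 8.7. Midpoints: P̄ = 15.35, Q̄ = 593.5.
ε = (ΔQ/ΔP)(P̄/Q̄) = (-1167/8.7)(15.35/593.5).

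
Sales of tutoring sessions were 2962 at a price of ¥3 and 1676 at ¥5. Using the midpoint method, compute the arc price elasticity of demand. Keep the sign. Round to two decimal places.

-1.11

ΔQ = 1676 − 2962 = -1286; ΔP = 5 − 3 = 2.
Midpoints: P̄ = 4.00, Q̄ = 2319.0.
ε = (ΔQ/ΔP)(P̄/Q̄) = (-1286/2)(4.00/2319.0).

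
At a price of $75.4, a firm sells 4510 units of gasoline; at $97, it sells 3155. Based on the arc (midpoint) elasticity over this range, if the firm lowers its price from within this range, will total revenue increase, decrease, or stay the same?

Arc ε = (-1355/21.6)(86.20/3832.5) ≈ -1.411.
|ε| = 1.41 > 1, so demand is elastic. A price cut therefore raises total revenue.

increase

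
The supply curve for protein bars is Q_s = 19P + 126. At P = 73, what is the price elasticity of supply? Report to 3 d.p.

0.917

At P = 73, Q_s = 1513.
dQ_s/dP = 19.
ε_s = (dQ_s/dP)(P/Q_s) = (19)(73/1513).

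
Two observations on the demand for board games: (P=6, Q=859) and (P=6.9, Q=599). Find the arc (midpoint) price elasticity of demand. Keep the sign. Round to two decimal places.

ΔQ = 599 − 859 = -260; ΔP = 6.9 − 6 = 0.9.
Midpoints: P̄ = 6.45, Q̄ = 729.0.
ε = (ΔQ/ΔP)(P̄/Q̄) = (-260/0.9)(6.45/729.0).

-2.56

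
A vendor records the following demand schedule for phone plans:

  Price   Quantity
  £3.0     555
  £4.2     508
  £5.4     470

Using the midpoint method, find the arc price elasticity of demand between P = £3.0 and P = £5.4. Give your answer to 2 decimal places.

-0.29

At P = 3.0, Q = 555; at P = 5.4, Q = 470.
ΔQ = -85, ΔP = 2.4. Midpoints: P̄ = 4.20, Q̄ = 512.5.
ε = (ΔQ/ΔP)(P̄/Q̄) = (-85/2.4)(4.20/512.5).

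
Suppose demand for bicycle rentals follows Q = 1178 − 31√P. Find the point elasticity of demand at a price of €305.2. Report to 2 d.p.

-0.43

At P = 305.2, Q = 636.431.
dQ/dP = −31/(2√P) = -0.887.
ε = (dQ/dP)(P/Q) = (-0.887)(305.2/636.431).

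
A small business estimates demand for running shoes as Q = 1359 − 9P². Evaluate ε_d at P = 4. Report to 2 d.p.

-0.24

At P = 4, Q = 1215.
dQ/dP = −18P = -72.
ε = (dQ/dP)(P/Q) = (-72)(4/1215).
|ε| < 1, so demand is inelastic at this price.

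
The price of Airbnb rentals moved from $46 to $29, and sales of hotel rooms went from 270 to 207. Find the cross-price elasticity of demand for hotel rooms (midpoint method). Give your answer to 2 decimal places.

ΔQ_x = 207 − 270 = -63; ΔP_y = 29 − 46 = -17.
Midpoints: P̄_y = 37.50, Q̄_x = 238.5.
ε_xy = (ΔQ_x/ΔP_y)(P̄_y/Q̄_x) = (-63/-17)(37.50/238.5).

0.58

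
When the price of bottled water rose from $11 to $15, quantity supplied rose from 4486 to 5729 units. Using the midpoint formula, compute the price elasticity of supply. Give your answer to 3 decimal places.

ΔQ = 5729 − 4486 = 1243; ΔP = 15 − 11 = 4.
Midpoints: P̄ = 13.00, Q̄ = 5107.5.
ε_s = (ΔQ/ΔP)(P̄/Q̄) = (1243/4)(13.00/5107.5).

0.791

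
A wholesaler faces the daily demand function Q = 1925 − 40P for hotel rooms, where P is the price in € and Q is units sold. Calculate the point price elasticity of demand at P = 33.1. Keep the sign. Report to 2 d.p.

At P = 33.1, Q = 601.
dQ/dP = −40.
ε = (dQ/dP)(P/Q) = (-40)(33.1/601).

-2.20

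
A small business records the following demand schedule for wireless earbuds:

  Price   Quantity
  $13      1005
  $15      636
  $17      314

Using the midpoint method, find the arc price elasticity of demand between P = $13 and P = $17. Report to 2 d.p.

At P = 13, Q = 1005; at P = 17, Q = 314.
ΔQ = -691, ΔP = 4. Midpoints: P̄ = 15.00, Q̄ = 659.5.
ε = (ΔQ/ΔP)(P̄/Q̄) = (-691/4)(15.00/659.5).

-3.93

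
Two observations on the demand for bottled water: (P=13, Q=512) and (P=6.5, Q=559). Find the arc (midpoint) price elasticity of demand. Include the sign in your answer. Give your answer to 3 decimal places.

ΔQ = 559 − 512 = 47; ΔP = 6.5 − 13 = -6.5.
Midpoints: P̄ = 9.75, Q̄ = 535.5.
ε = (ΔQ/ΔP)(P̄/Q̄) = (47/-6.5)(9.75/535.5).

-0.132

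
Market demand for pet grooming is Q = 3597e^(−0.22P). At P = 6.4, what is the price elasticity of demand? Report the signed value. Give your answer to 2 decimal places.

At P = 6.4, Q = 879.942.
dQ/dP = −0.22·3597e^(−0.22P) = −0.22Q = -193.587.
ε = (dQ/dP)(P/Q) = (-193.587)(6.4/879.942).
|ε| > 1, so demand is elastic at this price.

-1.41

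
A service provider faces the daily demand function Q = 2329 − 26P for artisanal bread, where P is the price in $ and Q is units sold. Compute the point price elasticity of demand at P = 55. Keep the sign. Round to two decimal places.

-1.59

At P = 55, Q = 899.
dQ/dP = −26.
ε = (dQ/dP)(P/Q) = (-26)(55/899).
|ε| > 1, so demand is elastic at this price.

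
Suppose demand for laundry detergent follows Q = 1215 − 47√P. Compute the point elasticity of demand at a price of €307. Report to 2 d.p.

At P = 307, Q = 391.493.
dQ/dP = −47/(2√P) = -1.341.
ε = (dQ/dP)(P/Q) = (-1.341)(307/391.493).

-1.05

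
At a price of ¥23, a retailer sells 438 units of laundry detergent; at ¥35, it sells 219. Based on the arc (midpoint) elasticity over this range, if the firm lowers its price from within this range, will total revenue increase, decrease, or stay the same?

Arc ε = (-219/12)(29.00/328.5) ≈ -1.611.
|ε| = 1.61 > 1, so demand is elastic. A price cut therefore raises total revenue.

increase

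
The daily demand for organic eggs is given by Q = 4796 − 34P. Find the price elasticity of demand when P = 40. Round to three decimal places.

-0.396

At P = 40, Q = 3436.
dQ/dP = −34.
ε = (dQ/dP)(P/Q) = (-34)(40/3436).
|ε| < 1, so demand is inelastic at this price.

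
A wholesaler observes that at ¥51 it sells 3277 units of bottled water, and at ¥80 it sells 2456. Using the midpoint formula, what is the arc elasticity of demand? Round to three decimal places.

-0.647

ΔQ = 2456 − 3277 = -821; ΔP = 80 − 51 = 29.
Midpoints: P̄ = 65.50, Q̄ = 2866.5.
ε = (ΔQ/ΔP)(P̄/Q̄) = (-821/29)(65.50/2866.5).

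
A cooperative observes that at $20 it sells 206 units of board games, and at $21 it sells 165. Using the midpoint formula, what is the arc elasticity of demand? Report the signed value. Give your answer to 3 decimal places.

ΔQ = 165 − 206 = -41; ΔP = 21 − 20 = 1.
Midpoints: P̄ = 20.50, Q̄ = 185.5.
ε = (ΔQ/ΔP)(P̄/Q̄) = (-41/1)(20.50/185.5).

-4.531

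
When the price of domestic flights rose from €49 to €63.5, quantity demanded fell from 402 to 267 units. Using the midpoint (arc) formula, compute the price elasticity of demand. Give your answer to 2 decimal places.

-1.57

ΔQ = 267 − 402 = -135; ΔP = 63.5 − 49 = 14.5.
Midpoints: P̄ = 56.25, Q̄ = 334.5.
ε = (ΔQ/ΔP)(P̄/Q̄) = (-135/14.5)(56.25/334.5).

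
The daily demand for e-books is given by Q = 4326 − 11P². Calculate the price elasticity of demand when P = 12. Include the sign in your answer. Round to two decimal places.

At P = 12, Q = 2742.
dQ/dP = −22P = -264.
ε = (dQ/dP)(P/Q) = (-264)(12/2742).
|ε| > 1, so demand is elastic at this price.

-1.16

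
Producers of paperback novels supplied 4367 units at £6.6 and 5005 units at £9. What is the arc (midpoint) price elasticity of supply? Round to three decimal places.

0.442

ΔQ = 5005 − 4367 = 638; ΔP = 9 − 6.6 = 2.4.
Midpoints: P̄ = 7.80, Q̄ = 4686.0.
ε_s = (ΔQ/ΔP)(P̄/Q̄) = (638/2.4)(7.80/4686.0).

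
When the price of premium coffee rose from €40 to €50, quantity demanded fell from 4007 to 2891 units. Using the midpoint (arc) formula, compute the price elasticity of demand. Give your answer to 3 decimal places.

ΔQ = 2891 − 4007 = -1116; ΔP = 50 − 40 = 10.
Midpoints: P̄ = 45.00, Q̄ = 3449.0.
ε = (ΔQ/ΔP)(P̄/Q̄) = (-1116/10)(45.00/3449.0).

-1.456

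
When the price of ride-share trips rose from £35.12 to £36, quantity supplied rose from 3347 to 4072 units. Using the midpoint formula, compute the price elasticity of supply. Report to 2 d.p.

ΔQ = 4072 − 3347 = 725; ΔP = 36 − 35.12 = 0.88.
Midpoints: P̄ = 35.56, Q̄ = 3709.5.
ε_s = (ΔQ/ΔP)(P̄/Q̄) = (725/0.88)(35.56/3709.5).

7.90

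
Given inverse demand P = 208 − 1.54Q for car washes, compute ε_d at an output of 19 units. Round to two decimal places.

-6.11

At Q = 19, P = 208 − 1.54(19) = 178.74.
dP/dQ = −1.54, so dQ/dP = 1/(−1.54) = -0.649.
ε = (dQ/dP)(P/Q) = (-0.649)(178.74/19).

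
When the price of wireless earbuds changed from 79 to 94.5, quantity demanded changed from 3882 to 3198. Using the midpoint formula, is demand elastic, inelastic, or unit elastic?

Arc ε ≈ -1.081.
|ε| = 1.08 > 1.

elastic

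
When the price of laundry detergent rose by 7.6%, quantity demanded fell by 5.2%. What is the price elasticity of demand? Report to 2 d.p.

-0.68

ε = %ΔQ / %ΔP = (-5.2)/(7.6) = -0.684.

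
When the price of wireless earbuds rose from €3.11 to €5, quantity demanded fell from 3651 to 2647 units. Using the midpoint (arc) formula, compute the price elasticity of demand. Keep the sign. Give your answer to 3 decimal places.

-0.684

ΔQ = 2647 − 3651 = -1004; ΔP = 5 − 3.11 = 1.89.
Midpoints: P̄ = 4.05, Q̄ = 3149.0.
ε = (ΔQ/ΔP)(P̄/Q̄) = (-1004/1.89)(4.05/3149.0).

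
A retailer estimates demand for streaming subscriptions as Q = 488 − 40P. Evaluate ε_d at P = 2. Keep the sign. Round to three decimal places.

-0.196

At P = 2, Q = 408.
dQ/dP = −40.
ε = (dQ/dP)(P/Q) = (-40)(2/408).
|ε| < 1, so demand is inelastic at this price.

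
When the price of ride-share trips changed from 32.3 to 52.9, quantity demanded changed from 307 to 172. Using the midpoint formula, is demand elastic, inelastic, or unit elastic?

elastic

Arc ε ≈ -1.166.
|ε| = 1.17 > 1.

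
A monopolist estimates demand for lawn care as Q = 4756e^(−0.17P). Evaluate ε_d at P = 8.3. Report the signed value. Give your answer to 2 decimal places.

-1.41

At P = 8.3, Q = 1159.985.
dQ/dP = −0.17·4756e^(−0.17P) = −0.17Q = -197.197.
ε = (dQ/dP)(P/Q) = (-197.197)(8.3/1159.985).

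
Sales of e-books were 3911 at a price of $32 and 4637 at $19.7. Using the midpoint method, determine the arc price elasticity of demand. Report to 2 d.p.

ΔQ = 4637 − 3911 = 726; ΔP = 19.7 − 32 = -12.3.
Midpoints: P̄ = 25.85, Q̄ = 4274.0.
ε = (ΔQ/ΔP)(P̄/Q̄) = (726/-12.3)(25.85/4274.0).

-0.36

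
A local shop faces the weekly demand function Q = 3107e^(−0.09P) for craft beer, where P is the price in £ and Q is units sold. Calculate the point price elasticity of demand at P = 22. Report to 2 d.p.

-1.98

At P = 22, Q = 428.981.
dQ/dP = −0.09·3107e^(−0.09P) = −0.09Q = -38.608.
ε = (dQ/dP)(P/Q) = (-38.608)(22/428.981).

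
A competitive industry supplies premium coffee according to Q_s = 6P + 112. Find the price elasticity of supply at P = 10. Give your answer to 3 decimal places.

0.349

At P = 10, Q_s = 172.
dQ_s/dP = 6.
ε_s = (dQ_s/dP)(P/Q_s) = (6)(10/172).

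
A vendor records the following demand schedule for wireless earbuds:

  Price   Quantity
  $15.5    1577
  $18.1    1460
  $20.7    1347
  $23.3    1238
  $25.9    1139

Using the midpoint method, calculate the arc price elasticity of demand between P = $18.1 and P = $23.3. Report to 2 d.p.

-0.66

At P = 18.1, Q = 1460; at P = 23.3, Q = 1238.
ΔQ = -222, ΔP = 5.2. Midpoints: P̄ = 20.70, Q̄ = 1349.0.
ε = (ΔQ/ΔP)(P̄/Q̄) = (-222/5.2)(20.70/1349.0).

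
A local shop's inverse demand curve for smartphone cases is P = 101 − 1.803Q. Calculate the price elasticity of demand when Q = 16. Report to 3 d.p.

-2.501

At Q = 16, P = 101 − 1.803(16) = 72.15.
dP/dQ = −1.803, so dQ/dP = 1/(−1.803) = -0.555.
ε = (dQ/dP)(P/Q) = (-0.555)(72.15/16).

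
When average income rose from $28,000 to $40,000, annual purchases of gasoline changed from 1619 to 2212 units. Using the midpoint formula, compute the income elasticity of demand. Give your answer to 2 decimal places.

0.88

ΔQ = 593, ΔI = 12000. Midpoints: Ī = 34,000, Q̄ = 1915.5.
ε_I = (ΔQ/ΔI)(Ī/Q̄) = (593/12000)(34000/1915.5).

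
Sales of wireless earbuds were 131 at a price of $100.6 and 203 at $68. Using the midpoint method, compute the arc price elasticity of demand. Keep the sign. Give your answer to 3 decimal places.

-1.115

ΔQ = 203 − 131 = 72; ΔP = 68 − 100.6 = -32.6.
Midpoints: P̄ = 84.30, Q̄ = 167.0.
ε = (ΔQ/ΔP)(P̄/Q̄) = (72/-32.6)(84.30/167.0).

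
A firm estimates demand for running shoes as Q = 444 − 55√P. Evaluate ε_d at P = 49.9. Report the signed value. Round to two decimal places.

At P = 49.9, Q = 55.480.
dQ/dP = −55/(2√P) = -3.893.
ε = (dQ/dP)(P/Q) = (-3.893)(49.9/55.480).

-3.50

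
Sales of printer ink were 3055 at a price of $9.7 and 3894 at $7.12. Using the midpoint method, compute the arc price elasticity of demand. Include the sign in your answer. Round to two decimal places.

-0.79

ΔQ = 3894 − 3055 = 839; ΔP = 7.12 − 9.7 = -2.58.
Midpoints: P̄ = 8.41, Q̄ = 3474.5.
ε = (ΔQ/ΔP)(P̄/Q̄) = (839/-2.58)(8.41/3474.5).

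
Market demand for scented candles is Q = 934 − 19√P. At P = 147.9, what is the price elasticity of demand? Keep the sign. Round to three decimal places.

At P = 147.9, Q = 702.933.
dQ/dP = −19/(2√P) = -0.781.
ε = (dQ/dP)(P/Q) = (-0.781)(147.9/702.933).

-0.164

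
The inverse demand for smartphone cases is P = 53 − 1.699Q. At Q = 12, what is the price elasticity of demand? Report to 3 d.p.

-1.600

At Q = 12, P = 53 − 1.699(12) = 32.61.
dP/dQ = −1.699, so dQ/dP = 1/(−1.699) = -0.589.
ε = (dQ/dP)(P/Q) = (-0.589)(32.61/12).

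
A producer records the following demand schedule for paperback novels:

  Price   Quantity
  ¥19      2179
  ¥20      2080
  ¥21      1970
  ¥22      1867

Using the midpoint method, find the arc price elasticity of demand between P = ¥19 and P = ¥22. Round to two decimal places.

At P = 19, Q = 2179; at P = 22, Q = 1867.
ΔQ = -312, ΔP = 3. Midpoints: P̄ = 20.50, Q̄ = 2023.0.
ε = (ΔQ/ΔP)(P̄/Q̄) = (-312/3)(20.50/2023.0).

-1.05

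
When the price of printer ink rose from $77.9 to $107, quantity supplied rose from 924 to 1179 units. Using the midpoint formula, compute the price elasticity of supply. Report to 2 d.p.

ΔQ = 1179 − 924 = 255; ΔP = 107 − 77.9 = 29.1.
Midpoints: P̄ = 92.45, Q̄ = 1051.5.
ε_s = (ΔQ/ΔP)(P̄/Q̄) = (255/29.1)(92.45/1051.5).

0.77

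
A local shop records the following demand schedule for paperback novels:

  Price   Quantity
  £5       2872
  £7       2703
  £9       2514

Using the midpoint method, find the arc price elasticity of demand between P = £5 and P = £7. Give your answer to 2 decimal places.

-0.18

At P = 5, Q = 2872; at P = 7, Q = 2703.
ΔQ = -169, ΔP = 2. Midpoints: P̄ = 6.00, Q̄ = 2787.5.
ε = (ΔQ/ΔP)(P̄/Q̄) = (-169/2)(6.00/2787.5).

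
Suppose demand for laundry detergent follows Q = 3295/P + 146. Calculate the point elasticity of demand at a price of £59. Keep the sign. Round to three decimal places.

At P = 59, Q = 201.847.
dQ/dP = −3295/P² = -0.947.
ε = (dQ/dP)(P/Q) = (-0.947)(59/201.847).

-0.277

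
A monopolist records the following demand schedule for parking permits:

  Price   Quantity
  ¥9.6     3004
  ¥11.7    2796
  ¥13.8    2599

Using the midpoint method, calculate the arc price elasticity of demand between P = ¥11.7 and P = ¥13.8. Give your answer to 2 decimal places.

-0.44

At P = 11.7, Q = 2796; at P = 13.8, Q = 2599.
ΔQ = -197, ΔP = 2.1. Midpoints: P̄ = 12.75, Q̄ = 2697.5.
ε = (ΔQ/ΔP)(P̄/Q̄) = (-197/2.1)(12.75/2697.5).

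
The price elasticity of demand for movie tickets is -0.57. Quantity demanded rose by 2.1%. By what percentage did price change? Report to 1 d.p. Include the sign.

-3.7%

%ΔP ≈ %ΔQ / ε = (2.1%)/(-0.57) = -3.68%.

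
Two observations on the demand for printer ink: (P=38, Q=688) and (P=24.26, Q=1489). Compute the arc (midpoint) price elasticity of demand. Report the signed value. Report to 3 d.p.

-1.667

ΔQ = 1489 − 688 = 801; ΔP = 24.26 − 38 = -13.74.
Midpoints: P̄ = 31.13, Q̄ = 1088.5.
ε = (ΔQ/ΔP)(P̄/Q̄) = (801/-13.74)(31.13/1088.5).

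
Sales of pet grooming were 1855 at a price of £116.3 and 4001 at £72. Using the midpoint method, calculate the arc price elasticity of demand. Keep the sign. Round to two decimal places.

-1.56

ΔQ = 4001 − 1855 = 2146; ΔP = 72 − 116.3 = -44.3.
Midpoints: P̄ = 94.15, Q̄ = 2928.0.
ε = (ΔQ/ΔP)(P̄/Q̄) = (2146/-44.3)(94.15/2928.0).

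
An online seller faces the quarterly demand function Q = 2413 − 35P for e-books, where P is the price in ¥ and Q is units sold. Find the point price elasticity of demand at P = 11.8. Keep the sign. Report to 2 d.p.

At P = 11.8, Q = 2000.
dQ/dP = −35.
ε = (dQ/dP)(P/Q) = (-35)(11.8/2000).
|ε| < 1, so demand is inelastic at this price.

-0.21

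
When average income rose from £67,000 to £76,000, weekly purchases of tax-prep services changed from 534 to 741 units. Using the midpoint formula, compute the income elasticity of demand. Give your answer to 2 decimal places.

ΔQ = 207, ΔI = 9000. Midpoints: Ī = 71,500, Q̄ = 637.5.
ε_I = (ΔQ/ΔI)(Ī/Q̄) = (207/9000)(71500/637.5).
ε_I > 0, so the good is normal.

2.58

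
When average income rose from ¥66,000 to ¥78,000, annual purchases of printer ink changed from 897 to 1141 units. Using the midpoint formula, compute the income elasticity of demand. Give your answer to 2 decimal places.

ΔQ = 244, ΔI = 12000. Midpoints: Ī = 72,000, Q̄ = 1019.0.
ε_I = (ΔQ/ΔI)(Ī/Q̄) = (244/12000)(72000/1019.0).
ε_I > 0, so the good is normal.

1.44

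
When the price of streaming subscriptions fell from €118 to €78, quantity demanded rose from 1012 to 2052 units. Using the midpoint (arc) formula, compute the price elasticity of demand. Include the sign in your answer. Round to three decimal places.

-1.663

ΔQ = 2052 − 1012 = 1040; ΔP = 78 − 118 = -40.
Midpoints: P̄ = 98.00, Q̄ = 1532.0.
ε = (ΔQ/ΔP)(P̄/Q̄) = (1040/-40)(98.00/1532.0).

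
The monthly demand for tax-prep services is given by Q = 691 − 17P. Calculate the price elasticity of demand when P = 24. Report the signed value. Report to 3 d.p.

At P = 24, Q = 283.
dQ/dP = −17.
ε = (dQ/dP)(P/Q) = (-17)(24/283).

-1.442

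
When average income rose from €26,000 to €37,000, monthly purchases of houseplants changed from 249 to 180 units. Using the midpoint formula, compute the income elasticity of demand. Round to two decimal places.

ΔQ = -69, ΔI = 11000. Midpoints: Ī = 31,500, Q̄ = 214.5.
ε_I = (ΔQ/ΔI)(Ī/Q̄) = (-69/11000)(31500/214.5).

-0.92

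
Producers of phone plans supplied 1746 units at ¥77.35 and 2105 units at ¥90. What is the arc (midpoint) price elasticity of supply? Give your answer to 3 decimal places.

1.233

ΔQ = 2105 − 1746 = 359; ΔP = 90 − 77.35 = 12.65.
Midpoints: P̄ = 83.67, Q̄ = 1925.5.
ε_s = (ΔQ/ΔP)(P̄/Q̄) = (359/12.65)(83.67/1925.5).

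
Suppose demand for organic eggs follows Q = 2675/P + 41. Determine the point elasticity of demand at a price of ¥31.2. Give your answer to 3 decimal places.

At P = 31.2, Q = 126.737.
dQ/dP = −2675/P² = -2.748.
ε = (dQ/dP)(P/Q) = (-2.748)(31.2/126.737).

-0.676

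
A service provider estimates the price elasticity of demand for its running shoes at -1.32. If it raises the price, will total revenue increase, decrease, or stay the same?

|ε| = 1.32 > 1, so demand is elastic. A price rise therefore reduces total revenue.

decrease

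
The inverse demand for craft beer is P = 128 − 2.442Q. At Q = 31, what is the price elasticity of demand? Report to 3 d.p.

At Q = 31, P = 128 − 2.442(31) = 52.30.
dP/dQ = −2.442, so dQ/dP = 1/(−2.442) = -0.410.
ε = (dQ/dP)(P/Q) = (-0.410)(52.30/31).

-0.691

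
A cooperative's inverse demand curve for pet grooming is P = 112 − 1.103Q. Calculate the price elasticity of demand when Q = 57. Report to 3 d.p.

-0.781

At Q = 57, P = 112 − 1.103(57) = 49.13.
dP/dQ = −1.103, so dQ/dP = 1/(−1.103) = -0.907.
ε = (dQ/dP)(P/Q) = (-0.907)(49.13/57).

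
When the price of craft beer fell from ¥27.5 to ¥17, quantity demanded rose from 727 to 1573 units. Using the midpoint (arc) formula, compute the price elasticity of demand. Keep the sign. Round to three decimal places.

ΔQ = 1573 − 727 = 846; ΔP = 17 − 27.5 = -10.5.
Midpoints: P̄ = 22.25, Q̄ = 1150.0.
ε = (ΔQ/ΔP)(P̄/Q̄) = (846/-10.5)(22.25/1150.0).

-1.559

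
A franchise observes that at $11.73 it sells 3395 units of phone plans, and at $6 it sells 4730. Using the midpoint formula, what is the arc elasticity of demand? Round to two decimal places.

-0.51

ΔQ = 4730 − 3395 = 1335; ΔP = 6 − 11.73 = -5.73.
Midpoints: P̄ = 8.87, Q̄ = 4062.5.
ε = (ΔQ/ΔP)(P̄/Q̄) = (1335/-5.73)(8.87/4062.5).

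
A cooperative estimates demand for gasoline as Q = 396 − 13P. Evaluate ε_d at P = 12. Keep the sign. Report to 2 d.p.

At P = 12, Q = 240.
dQ/dP = −13.
ε = (dQ/dP)(P/Q) = (-13)(12/240).

-0.65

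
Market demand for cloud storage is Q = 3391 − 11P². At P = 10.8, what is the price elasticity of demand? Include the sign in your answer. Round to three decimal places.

At P = 10.8, Q = 2107.960.
dQ/dP = −22P = -237.600.
ε = (dQ/dP)(P/Q) = (-237.600)(10.8/2107.960).
|ε| > 1, so demand is elastic at this price.

-1.217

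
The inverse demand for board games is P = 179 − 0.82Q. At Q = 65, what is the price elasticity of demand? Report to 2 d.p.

-2.36

At Q = 65, P = 179 − 0.82(65) = 125.70.
dP/dQ = −0.82, so dQ/dP = 1/(−0.82) = -1.220.
ε = (dQ/dP)(P/Q) = (-1.220)(125.70/65).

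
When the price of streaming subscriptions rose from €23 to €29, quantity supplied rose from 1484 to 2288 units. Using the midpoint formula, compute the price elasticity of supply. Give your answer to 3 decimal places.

1.847

ΔQ = 2288 − 1484 = 804; ΔP = 29 − 23 = 6.
Midpoints: P̄ = 26.00, Q̄ = 1886.0.
ε_s = (ΔQ/ΔP)(P̄/Q̄) = (804/6)(26.00/1886.0).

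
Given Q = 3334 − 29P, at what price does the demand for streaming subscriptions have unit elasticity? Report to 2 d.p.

57.48

For linear demand Q = a − bP, ε = −bP/(a − bP). |ε| = 1 when bP = a − bP, i.e. P = a/(2b).
P = 3334/(2·29) = 3334/58 = 57.4828.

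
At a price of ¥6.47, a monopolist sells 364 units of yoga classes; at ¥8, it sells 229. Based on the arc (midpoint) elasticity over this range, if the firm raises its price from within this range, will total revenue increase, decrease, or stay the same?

decrease

Arc ε = (-135/1.53)(7.23/296.5) ≈ -2.153.
|ε| = 2.15 > 1, so demand is elastic. A price rise therefore reduces total revenue.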